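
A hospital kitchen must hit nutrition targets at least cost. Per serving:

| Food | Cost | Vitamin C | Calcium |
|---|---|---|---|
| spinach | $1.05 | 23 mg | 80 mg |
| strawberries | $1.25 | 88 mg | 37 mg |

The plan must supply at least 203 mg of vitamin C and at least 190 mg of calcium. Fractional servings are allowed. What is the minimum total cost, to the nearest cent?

$3.96

An LP optimum is at a vertex; with two nutrient constraints at most two foods are used. Check each candidate.
spinach only: max(203/23, 190/80) = 8.826 servings → $9.27.
strawberries only: max(203/88, 190/37) = 5.135 servings → $6.42.
spinach + strawberries with both tight: 1.488 servings and 1.918 servings → $3.96.
Cheapest feasible corner: $3.96.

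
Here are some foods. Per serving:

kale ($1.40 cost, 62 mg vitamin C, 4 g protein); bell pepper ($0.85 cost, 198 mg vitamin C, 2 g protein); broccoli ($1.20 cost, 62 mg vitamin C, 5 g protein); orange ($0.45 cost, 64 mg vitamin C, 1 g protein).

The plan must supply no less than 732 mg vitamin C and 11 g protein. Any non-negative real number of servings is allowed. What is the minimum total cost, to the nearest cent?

$3.91

At the optimum either one food covers both requirements or two foods hit both targets exactly; no other combination can be cheaper.
kale only: max(732/62, 11/4) = 11.81 servings → $16.53.
bell pepper only: max(732/198, 11/2) = 5.5 servings → $4.67.
broccoli only: max(732/62, 11/5) = 11.81 servings → $14.17.
orange only: max(732/64, 11/1) = 11.44 servings → $5.15.
kale + bell pepper with both tight: 1.069 servings and 3.362 servings → $4.35.
kale + broccoli: intersection lies outside the first quadrant.
kale + orange with both targets exact would need a negative amount; discard.
bell pepper + broccoli with both tight: 3.439 servings and 0.8245 servings → $3.91.
bell pepper + orange with both tight: 0.4 servings and 10.2 servings → $4.93.
broccoli + orange: the both-tight solution has a negative serving — not a feasible corner.
Cheapest feasible corner: $3.91.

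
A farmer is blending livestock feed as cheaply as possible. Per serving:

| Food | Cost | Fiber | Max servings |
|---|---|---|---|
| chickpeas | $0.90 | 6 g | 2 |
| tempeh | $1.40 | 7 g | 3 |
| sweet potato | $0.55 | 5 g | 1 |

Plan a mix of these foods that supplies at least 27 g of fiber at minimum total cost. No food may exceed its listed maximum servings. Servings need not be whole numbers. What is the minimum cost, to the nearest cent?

Cost per g of fiber: sweet potato $0.1100, chickpeas $0.1500, tempeh $0.2000.
Take 1 serving of sweet potato: +5.0 g fiber for $0.55 (total $0.55, still need 22.0 g).
Take 2 servings of chickpeas: +12.0 g fiber for $1.80 (total $2.35, still need 10.0 g).
Take 1.429 servings of tempeh: +10.0 g fiber for $2.00 (total $4.35, still need 0.0 g).
Greedy by cheapest-per-g is optimal for a single linear constraint, so the minimum cost is $4.35.

$4.35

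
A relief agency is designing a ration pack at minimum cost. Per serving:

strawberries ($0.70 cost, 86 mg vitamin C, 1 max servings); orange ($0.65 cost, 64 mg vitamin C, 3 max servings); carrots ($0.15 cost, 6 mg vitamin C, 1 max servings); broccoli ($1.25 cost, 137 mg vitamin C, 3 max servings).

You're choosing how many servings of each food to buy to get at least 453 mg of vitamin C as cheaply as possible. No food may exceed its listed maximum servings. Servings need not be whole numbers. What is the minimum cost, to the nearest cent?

Cost per mg of vitamin C: strawberries $0.0081, broccoli $0.0091, orange $0.0102, carrots $0.0250.
Take 1 serving of strawberries: +86.0 mg vitamin C for $0.70 (total $0.70, still need 367.0 mg).
Take 2.679 servings of broccoli: +367.0 mg vitamin C for $3.35 (total $4.05, still need 0.0 mg).
Filling from the cheapest source first is optimal under one linear minimum: $4.05.

$4.05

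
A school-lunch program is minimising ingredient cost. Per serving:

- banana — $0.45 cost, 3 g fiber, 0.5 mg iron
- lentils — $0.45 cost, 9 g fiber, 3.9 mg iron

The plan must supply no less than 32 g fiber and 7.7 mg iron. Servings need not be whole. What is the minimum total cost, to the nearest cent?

$1.60

banana only: max(32/3, 7.7/0.5) = 15.4 servings → $6.93.
lentils only: max(32/9, 7.7/3.9) = 3.556 servings → $1.60.
banana + lentils with both tight: 7.708 servings and 0.9861 servings → $3.91.
Cheapest feasible corner: $1.60.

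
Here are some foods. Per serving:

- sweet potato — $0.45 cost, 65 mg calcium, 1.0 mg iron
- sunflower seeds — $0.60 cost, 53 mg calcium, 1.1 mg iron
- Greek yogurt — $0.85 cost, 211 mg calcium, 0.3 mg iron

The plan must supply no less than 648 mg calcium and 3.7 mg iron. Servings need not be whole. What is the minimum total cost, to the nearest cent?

$3.19

Check every corner: each single food scaled to meet both minima, and each pair solved so both constraints bind.
sweet potato only: max(648/65, 3.7/1.0) = 9.969 servings → $4.49.
sunflower seeds only: max(648/53, 3.7/1.1) = 12.23 servings → $7.34.
Greek yogurt only: max(648/211, 3.7/0.3) = 12.33 servings → $10.48.
sweet potato + sunflower seeds: intersection lies outside the first quadrant.
sweet potato + Greek yogurt with both tight: 3.062 servings and 2.128 servings → $3.19.
sunflower seeds + Greek yogurt with both tight: 2.712 servings and 2.39 servings → $3.66.
The minimum over all feasible corners is $3.19.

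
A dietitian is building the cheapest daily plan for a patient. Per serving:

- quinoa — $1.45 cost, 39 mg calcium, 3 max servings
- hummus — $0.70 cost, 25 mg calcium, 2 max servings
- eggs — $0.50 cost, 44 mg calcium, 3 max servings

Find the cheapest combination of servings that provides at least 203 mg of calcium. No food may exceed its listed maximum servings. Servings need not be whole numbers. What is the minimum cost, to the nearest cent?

Cost per mg of calcium: eggs $0.0114, hummus $0.0280, quinoa $0.0372.
Take 3 servings of eggs: +132.0 mg calcium for $1.50 (total $1.50, still need 71.0 mg).
Take 2 servings of hummus: +50.0 mg calcium for $1.40 (total $2.90, still need 21.0 mg).
Take 0.5385 servings of quinoa: +21.0 mg calcium for $0.78 (total $3.68, still need 0.0 mg).
Filling from the cheapest source first is optimal under one linear minimum: $3.68.

$3.68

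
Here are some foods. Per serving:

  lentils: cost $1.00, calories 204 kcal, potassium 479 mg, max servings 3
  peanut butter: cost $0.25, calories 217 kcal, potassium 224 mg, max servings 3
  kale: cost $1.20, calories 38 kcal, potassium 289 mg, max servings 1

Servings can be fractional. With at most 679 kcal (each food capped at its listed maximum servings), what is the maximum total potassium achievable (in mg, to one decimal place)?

Potassium per kcal: kale 7.605, lentils 2.348, peanut butter 1.032.
Take 1 serving of kale: uses 38 kcal, +289.0 mg potassium (running total 289.0 mg).
Take 3 servings of lentils: uses 612 kcal, +1437.0 mg potassium (running total 1726.0 mg).
Take 0.1336 servings of peanut butter: uses 29 kcal, +29.9 mg potassium (running total 1755.9 mg).
Greedy by best ratio exhausts the calories allowance optimally: 1755.9 mg.

1755.9 mg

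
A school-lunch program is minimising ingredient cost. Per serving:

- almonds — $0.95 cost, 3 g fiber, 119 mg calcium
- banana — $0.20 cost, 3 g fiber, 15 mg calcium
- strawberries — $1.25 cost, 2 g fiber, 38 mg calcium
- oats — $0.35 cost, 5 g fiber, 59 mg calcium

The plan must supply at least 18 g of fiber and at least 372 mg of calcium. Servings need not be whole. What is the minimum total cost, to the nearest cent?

$2.21

With two linear requirements the optimum uses one or two foods; enumerate the corners.
almonds only: max(18/3, 372/119) = 6 servings → $5.70.
banana only: max(18/3, 372/15) = 24.8 servings → $4.96.
strawberries only: max(18/2, 372/38) = 9.789 servings → $12.24.
oats only: max(18/5, 372/59) = 6.305 servings → $2.21.
almonds + banana with both tight: 2.712 servings and 3.288 servings → $3.23.
almonds + strawberries with both tight: 0.4839 servings and 8.274 servings → $10.80.
almonds + oats with both tight: 1.909 servings and 2.455 servings → $2.67.
banana + strawberries: intersection lies outside the first quadrant.
banana + oats: intersection lies outside the first quadrant.
strawberries + oats with both targets exact would need a negative amount; discard.
Cheapest feasible corner: $2.21.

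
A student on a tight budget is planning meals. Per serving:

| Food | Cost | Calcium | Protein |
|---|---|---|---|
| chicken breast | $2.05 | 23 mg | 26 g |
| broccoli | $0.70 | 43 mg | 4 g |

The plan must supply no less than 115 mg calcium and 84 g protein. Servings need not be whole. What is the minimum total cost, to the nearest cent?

An LP optimum is at a vertex; with two nutrient constraints at most two foods are used. Check each candidate.
chicken breast only: max(115/23, 84/26) = 5 servings → $10.25.
broccoli only: max(115/43, 84/4) = 21 servings → $14.70.
chicken breast + broccoli with both tight: 3.072 servings and 1.031 servings → $7.02.
The minimum over all feasible corners is $7.02.

$7.02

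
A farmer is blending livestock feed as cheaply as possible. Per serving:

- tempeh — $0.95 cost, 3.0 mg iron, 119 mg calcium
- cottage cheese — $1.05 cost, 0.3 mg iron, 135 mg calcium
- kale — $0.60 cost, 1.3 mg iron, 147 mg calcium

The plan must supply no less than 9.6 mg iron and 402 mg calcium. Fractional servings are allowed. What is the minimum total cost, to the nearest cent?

$3.08

Compare the cost at each extreme point of the feasible region.
tempeh only: max(9.6/3.0, 402/119) = 3.378 servings → $3.21.
cottage cheese only: max(9.6/0.3, 402/135) = 32 servings → $33.60.
kale only: max(9.6/1.3, 402/147) = 7.385 servings → $4.43.
tempeh + cottage cheese with both tight: 3.183 servings and 0.1722 servings → $3.20.
tempeh + kale with both tight: 3.104 servings and 0.2221 servings → $3.08.
cottage cheese + kale with both targets exact would need a negative amount; discard.
Cheapest feasible corner: $3.08.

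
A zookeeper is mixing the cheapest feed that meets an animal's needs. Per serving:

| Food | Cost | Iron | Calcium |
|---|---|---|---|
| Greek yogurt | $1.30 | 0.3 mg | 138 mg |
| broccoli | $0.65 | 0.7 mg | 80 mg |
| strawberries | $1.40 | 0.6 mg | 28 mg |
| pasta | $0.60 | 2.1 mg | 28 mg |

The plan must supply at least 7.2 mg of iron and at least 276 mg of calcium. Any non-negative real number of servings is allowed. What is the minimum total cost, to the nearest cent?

$3.20

At the optimum either one food covers both requirements or two foods hit both targets exactly; no other combination can be cheaper.
Greek yogurt only: max(7.2/0.3, 276/138) = 24 servings → $31.20.
broccoli only: max(7.2/0.7, 276/80) = 10.29 servings → $6.69.
strawberries only: max(7.2/0.6, 276/28) = 12 servings → $16.80.
pasta only: max(7.2/2.1, 276/28) = 9.857 servings → $5.91.
Greek yogurt + broccoli with both targets exact would need a negative amount; discard.
Greek yogurt + strawberries: the both-tight solution has a negative serving — not a feasible corner.
Greek yogurt + pasta with both tight: 1.343 servings and 3.237 servings → $3.69.
broccoli + strawberries: intersection lies outside the first quadrant.
broccoli + pasta with both tight: 2.547 servings and 2.58 servings → $3.20.
strawberries + pasta with both tight: 9 servings and 0.8571 servings → $13.11.
Cheapest feasible corner: $3.20.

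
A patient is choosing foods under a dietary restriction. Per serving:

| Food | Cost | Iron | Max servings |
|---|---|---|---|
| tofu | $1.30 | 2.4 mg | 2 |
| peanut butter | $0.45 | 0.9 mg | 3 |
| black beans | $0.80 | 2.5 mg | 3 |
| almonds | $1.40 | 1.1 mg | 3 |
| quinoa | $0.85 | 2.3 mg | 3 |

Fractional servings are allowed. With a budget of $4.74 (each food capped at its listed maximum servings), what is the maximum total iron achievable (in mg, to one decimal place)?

13.8 mg

Iron per dollar: black beans 3.125, quinoa 2.706, peanut butter 2, tofu 1.846, almonds 0.7857.
Take 3 servings of black beans: spends $2.40, +7.5 mg iron (running total 7.5 mg).
Take 2.753 servings of quinoa: spends $2.34, +6.3 mg iron (running total 13.8 mg).
Greedy by best ratio exhausts the cost allowance optimally: 13.8 mg.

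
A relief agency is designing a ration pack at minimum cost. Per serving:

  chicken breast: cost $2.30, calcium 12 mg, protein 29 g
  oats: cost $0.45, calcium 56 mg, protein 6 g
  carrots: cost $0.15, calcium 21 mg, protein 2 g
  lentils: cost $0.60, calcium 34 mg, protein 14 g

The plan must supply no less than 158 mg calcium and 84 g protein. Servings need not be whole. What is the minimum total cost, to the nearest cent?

$3.60

chicken breast only: max(158/12, 84/29) = 13.17 servings → $30.28.
oats only: max(158/56, 84/6) = 14 servings → $6.30.
carrots only: max(158/21, 84/2) = 42 servings → $6.30.
lentils only: max(158/34, 84/14) = 6 servings → $3.60.
chicken breast + oats with both tight: 2.42 servings and 2.303 servings → $6.60.
chicken breast + carrots with both tight: 2.475 servings and 6.109 servings → $6.61.
chicken breast + lentils with both tight: 0.7873 servings and 4.369 servings → $4.43.
oats + carrots with both targets exact would need a negative amount; discard.
oats + lentils: intersection lies outside the first quadrant.
carrots + lentils: intersection lies outside the first quadrant.
Cheapest feasible corner: $3.60.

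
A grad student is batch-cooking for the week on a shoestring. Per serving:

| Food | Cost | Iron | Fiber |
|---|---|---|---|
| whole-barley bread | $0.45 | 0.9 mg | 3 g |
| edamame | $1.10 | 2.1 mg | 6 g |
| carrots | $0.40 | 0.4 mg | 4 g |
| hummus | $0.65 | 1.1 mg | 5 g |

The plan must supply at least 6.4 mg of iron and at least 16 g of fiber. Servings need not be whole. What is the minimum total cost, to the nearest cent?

Two binding constraints pin down two serving amounts, so the optimal mix uses at most two foods. The candidates are each food alone (scaled to the tighter of iron/fiber) and each pair with both constraints tight.
whole-barley bread only: max(6.4/0.9, 16/3) = 7.111 servings → $3.20.
edamame only: max(6.4/2.1, 16/6) = 3.048 servings → $3.35.
carrots only: max(6.4/0.4, 16/4) = 16 servings → $6.40.
hummus only: max(6.4/1.1, 16/5) = 5.818 servings → $3.78.
whole-barley bread + edamame with both targets exact would need a negative amount; discard.
whole-barley bread + carrots with both targets exact would need a negative amount; discard.
whole-barley bread + hummus with both targets exact would need a negative amount; discard.
edamame + carrots: the both-tight solution has a negative serving — not a feasible corner.
edamame + hummus: intersection lies outside the first quadrant.
carrots + hummus: the both-tight solution has a negative serving — not a feasible corner.
Cheapest feasible corner: $3.20.

$3.20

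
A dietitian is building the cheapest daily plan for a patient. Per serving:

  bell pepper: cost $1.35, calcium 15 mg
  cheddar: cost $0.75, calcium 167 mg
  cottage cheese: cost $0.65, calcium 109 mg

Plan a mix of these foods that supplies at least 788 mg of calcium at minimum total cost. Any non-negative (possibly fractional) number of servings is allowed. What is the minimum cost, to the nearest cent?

Cost per mg of calcium: cheddar $0.0045, cottage cheese $0.0060, bell pepper $0.0900.
With no serving limits, use only cheddar: 788 mg / 167 mg = 4.719 servings × $0.75 = $3.54.

$3.54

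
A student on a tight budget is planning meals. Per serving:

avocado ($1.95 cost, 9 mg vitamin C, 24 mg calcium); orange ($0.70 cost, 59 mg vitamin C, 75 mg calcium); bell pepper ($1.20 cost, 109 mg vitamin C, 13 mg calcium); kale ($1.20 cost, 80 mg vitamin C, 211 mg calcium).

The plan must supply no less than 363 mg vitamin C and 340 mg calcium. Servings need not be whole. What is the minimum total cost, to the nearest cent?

For a min-cost LP with two ≥-constraints, a basic feasible solution has at most two positive variables.
avocado only: max(363/9, 340/24) = 40.33 servings → $78.65.
orange only: max(363/59, 340/75) = 6.153 servings → $4.31.
bell pepper only: max(363/109, 340/13) = 26.15 servings → $31.38.
kale only: max(363/80, 340/211) = 4.537 servings → $5.45.
avocado + orange with both targets exact would need a negative amount; discard.
avocado + bell pepper with both tight: 12.94 servings and 2.262 servings → $27.95.
avocado + kale with both targets exact would need a negative amount; discard.
orange + bell pepper with both tight: 4.366 servings and 0.9672 servings → $4.22.
orange + kale: intersection lies outside the first quadrant.
bell pepper + kale with both tight: 2.249 servings and 1.473 servings → $4.47.
Cheapest feasible corner: $4.22.

$4.22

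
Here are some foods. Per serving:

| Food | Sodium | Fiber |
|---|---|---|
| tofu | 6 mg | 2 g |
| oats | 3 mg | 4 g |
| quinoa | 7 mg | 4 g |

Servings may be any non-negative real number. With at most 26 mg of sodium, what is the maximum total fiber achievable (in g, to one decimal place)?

34.7 g

Fiber per mg sodium: oats 1.333, quinoa 0.5714, tofu 0.3333.
With no serving limits, spend the whole sodium allowance on oats: 26 mg / 3 mg × 4 g = 34.7 g.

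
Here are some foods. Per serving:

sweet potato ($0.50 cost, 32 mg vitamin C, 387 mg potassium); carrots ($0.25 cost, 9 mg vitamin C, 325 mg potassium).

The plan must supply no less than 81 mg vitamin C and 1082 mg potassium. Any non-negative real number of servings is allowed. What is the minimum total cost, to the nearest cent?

$1.32

sweet potato only: max(81/32, 1082/387) = 2.796 servings → $1.40.
carrots only: max(81/9, 1082/325) = 9 servings → $2.25.
sweet potato + carrots with both tight: 2.398 servings and 0.4738 servings → $1.32.
The minimum over all feasible corners is $1.32.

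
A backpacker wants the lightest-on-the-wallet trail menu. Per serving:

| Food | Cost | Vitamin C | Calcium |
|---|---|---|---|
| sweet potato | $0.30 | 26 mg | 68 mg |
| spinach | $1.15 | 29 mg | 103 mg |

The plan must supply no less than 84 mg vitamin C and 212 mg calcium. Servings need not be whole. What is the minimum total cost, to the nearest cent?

Check every corner: each single food scaled to meet both minima, and each pair solved so both constraints bind.
sweet potato only: max(84/26, 212/68) = 3.231 servings → $0.97.
spinach only: max(84/29, 212/103) = 2.897 servings → $3.33.
sweet potato + spinach with both targets exact would need a negative amount; discard.
So the least-cost plan costs $0.97.

$0.97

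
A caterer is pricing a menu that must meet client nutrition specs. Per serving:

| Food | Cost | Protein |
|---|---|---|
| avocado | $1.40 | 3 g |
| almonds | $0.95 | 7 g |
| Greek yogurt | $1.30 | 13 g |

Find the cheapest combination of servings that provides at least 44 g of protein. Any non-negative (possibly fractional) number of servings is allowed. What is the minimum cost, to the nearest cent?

$4.40

Cost per g of protein: Greek yogurt $0.1000, almonds $0.1357, avocado $0.4667.
With no serving limits, use only Greek yogurt: 44 g / 13 g = 3.385 servings × $1.30 = $4.40.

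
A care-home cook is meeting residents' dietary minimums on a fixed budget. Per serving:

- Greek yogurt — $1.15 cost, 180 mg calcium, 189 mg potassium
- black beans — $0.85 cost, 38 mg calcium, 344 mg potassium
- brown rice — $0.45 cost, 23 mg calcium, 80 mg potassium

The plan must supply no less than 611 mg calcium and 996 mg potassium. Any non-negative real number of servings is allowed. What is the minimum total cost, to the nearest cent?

A basic optimal solution has at most two foods positive. Try each food alone and each pair with both targets met exactly.
Greek yogurt only: max(611/180, 996/189) = 5.27 servings → $6.06.
black beans only: max(611/38, 996/344) = 16.08 servings → $13.67.
brown rice only: max(611/23, 996/80) = 26.57 servings → $11.95.
Greek yogurt + black beans with both tight: 3.148 servings and 1.166 servings → $4.61.
Greek yogurt + brown rice with both tight: 2.584 servings and 6.346 servings → $5.83.
black beans + brown rice with both targets exact would need a negative amount; discard.
So the least-cost plan costs $4.61.

$4.61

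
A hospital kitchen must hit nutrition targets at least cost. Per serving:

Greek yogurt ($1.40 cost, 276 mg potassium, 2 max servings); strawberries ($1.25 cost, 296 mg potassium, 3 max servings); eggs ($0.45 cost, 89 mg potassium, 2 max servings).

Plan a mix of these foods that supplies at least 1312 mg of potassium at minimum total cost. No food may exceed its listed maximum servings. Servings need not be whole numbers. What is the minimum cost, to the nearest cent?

Cost per mg of potassium: strawberries $0.0042, eggs $0.0051, Greek yogurt $0.0051.
Take 3 servings of strawberries: +888.0 mg potassium for $3.75 (total $3.75, still need 424.0 mg).
Take 2 servings of eggs: +178.0 mg potassium for $0.90 (total $4.65, still need 246.0 mg).
Take 0.8913 servings of Greek yogurt: +246.0 mg potassium for $1.25 (total $5.90, still need 0.0 mg).
Greedy by cheapest-per-mg is optimal for a single linear constraint, so the minimum cost is $5.90.

$5.90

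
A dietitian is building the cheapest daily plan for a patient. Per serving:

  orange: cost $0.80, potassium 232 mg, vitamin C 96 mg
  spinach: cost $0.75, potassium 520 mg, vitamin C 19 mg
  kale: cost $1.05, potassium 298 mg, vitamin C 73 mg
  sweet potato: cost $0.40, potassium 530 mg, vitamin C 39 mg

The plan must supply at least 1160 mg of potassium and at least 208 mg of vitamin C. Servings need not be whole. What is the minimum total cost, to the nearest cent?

Check every corner: each single food scaled to meet both minima, and each pair solved so both constraints bind.
orange only: max(1160/232, 208/96) = 5 servings → $4.00.
spinach only: max(1160/520, 208/19) = 10.95 servings → $8.21.
kale only: max(1160/298, 208/73) = 3.893 servings → $4.09.
sweet potato only: max(1160/530, 208/39) = 5.333 servings → $2.13.
orange + spinach with both tight: 1.892 servings and 1.387 servings → $2.55.
orange + kale with both targets exact would need a negative amount; discard.
orange + sweet potato with both tight: 1.554 servings and 1.509 servings → $1.85.
spinach + kale with both tight: 0.7027 servings and 2.666 servings → $3.33.
spinach + sweet potato: the both-tight solution has a negative serving — not a feasible corner.
kale + sweet potato with both tight: 2.401 servings and 0.8385 servings → $2.86.
Cheapest feasible corner: $1.85.

$1.85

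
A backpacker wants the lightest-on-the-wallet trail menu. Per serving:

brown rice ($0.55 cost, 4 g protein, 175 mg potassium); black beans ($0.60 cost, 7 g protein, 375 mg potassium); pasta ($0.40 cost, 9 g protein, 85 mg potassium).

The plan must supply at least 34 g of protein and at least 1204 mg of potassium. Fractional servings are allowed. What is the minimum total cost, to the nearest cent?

$2.34

Compare the cost at each extreme point of the feasible region.
brown rice only: max(34/4, 1204/175) = 8.5 servings → $4.67.
black beans only: max(34/7, 1204/375) = 4.857 servings → $2.91.
pasta only: max(34/9, 1204/85) = 14.16 servings → $5.67.
brown rice + black beans: the both-tight solution has a negative serving — not a feasible corner.
brown rice + pasta with both tight: 6.434 servings and 0.9182 servings → $3.91.
black beans + pasta with both tight: 2.858 servings and 1.555 servings → $2.34.
Cheapest feasible corner: $2.34.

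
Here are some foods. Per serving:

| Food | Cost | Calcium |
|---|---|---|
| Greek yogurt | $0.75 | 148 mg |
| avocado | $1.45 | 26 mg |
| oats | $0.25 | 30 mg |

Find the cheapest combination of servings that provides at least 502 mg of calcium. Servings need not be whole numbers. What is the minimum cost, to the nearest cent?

$2.54

Cost per mg of calcium: Greek yogurt $0.0051, oats $0.0083, avocado $0.0558.
With no serving limits, use only Greek yogurt: 502 mg / 148 mg = 3.392 servings × $0.75 = $2.54.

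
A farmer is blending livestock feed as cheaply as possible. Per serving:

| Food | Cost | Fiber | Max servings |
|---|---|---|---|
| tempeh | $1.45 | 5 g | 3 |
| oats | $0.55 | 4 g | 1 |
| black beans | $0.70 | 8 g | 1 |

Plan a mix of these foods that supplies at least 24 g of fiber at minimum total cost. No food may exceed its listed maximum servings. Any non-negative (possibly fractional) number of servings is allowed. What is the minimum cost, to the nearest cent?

$4.73

Cost per g of fiber: black beans $0.0875, oats $0.1375, tempeh $0.2900.
Take 1 serving of black beans: +8.0 g fiber for $0.70 (total $0.70, still need 16.0 g).
Take 1 serving of oats: +4.0 g fiber for $0.55 (total $1.25, still need 12.0 g).
Take 2.4 servings of tempeh: +12.0 g fiber for $3.48 (total $4.73, still need 0.0 g).
Greedy by cheapest-per-g is optimal for a single linear constraint, so the minimum cost is $4.73.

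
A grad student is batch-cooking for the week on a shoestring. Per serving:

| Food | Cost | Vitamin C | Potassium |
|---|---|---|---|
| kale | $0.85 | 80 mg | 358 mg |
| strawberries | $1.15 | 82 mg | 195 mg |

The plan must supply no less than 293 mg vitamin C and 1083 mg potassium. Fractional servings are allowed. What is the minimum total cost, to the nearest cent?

$3.11

For a min-cost LP with two ≥-constraints, a basic feasible solution has at most two positive variables.
kale only: max(293/80, 1083/358) = 3.663 servings → $3.11.
strawberries only: max(293/82, 1083/195) = 5.554 servings → $6.39.
kale + strawberries with both tight: 2.302 servings and 1.327 servings → $3.48.
Cheapest feasible corner: $3.11.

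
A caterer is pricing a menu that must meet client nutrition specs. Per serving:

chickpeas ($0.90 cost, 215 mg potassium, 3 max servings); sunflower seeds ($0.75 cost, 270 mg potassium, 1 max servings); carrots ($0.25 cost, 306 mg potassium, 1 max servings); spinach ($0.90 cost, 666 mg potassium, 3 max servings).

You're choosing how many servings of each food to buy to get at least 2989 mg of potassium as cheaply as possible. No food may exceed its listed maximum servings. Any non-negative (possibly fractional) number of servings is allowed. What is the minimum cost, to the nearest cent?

Cost per mg of potassium: carrots $0.0008, spinach $0.0014, sunflower seeds $0.0028, chickpeas $0.0042.
Take 1 serving of carrots: +306.0 mg potassium for $0.25 (total $0.25, still need 2683.0 mg).
Take 3 servings of spinach: +1998.0 mg potassium for $2.70 (total $2.95, still need 685.0 mg).
Take 1 serving of sunflower seeds: +270.0 mg potassium for $0.75 (total $3.70, still need 415.0 mg).
Take 1.93 servings of chickpeas: +415.0 mg potassium for $1.74 (total $5.44, still need 0.0 mg).
Greedy by cheapest-per-mg is optimal for a single linear constraint, so the minimum cost is $5.44.

$5.44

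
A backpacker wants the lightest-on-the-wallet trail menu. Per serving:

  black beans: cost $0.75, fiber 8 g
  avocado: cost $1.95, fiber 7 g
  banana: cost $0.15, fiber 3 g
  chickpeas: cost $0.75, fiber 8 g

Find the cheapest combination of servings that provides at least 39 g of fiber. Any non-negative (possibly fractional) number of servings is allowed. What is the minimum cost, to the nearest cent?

Cost per g of fiber: banana $0.0500, black beans $0.0938, chickpeas $0.0938, avocado $0.2786.
With no serving limits, use only banana: 39 g / 3 g = 13 servings × $0.15 = $1.95.

$1.95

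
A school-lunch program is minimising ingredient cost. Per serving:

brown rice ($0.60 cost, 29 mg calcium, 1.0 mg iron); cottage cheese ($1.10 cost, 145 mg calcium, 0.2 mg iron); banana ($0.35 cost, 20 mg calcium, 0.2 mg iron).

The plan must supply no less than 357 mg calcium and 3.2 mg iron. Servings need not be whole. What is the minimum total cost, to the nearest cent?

Compare the cost at each extreme point of the feasible region.
brown rice only: max(357/29, 3.2/1.0) = 12.31 servings → $7.39.
cottage cheese only: max(357/145, 3.2/0.2) = 16 servings → $17.60.
banana only: max(357/20, 3.2/0.2) = 17.85 servings → $6.25.
brown rice + cottage cheese with both tight: 2.82 servings and 1.898 servings → $3.78.
brown rice + banana: the both-tight solution has a negative serving — not a feasible corner.
cottage cheese + banana with both tight: 0.296 servings and 15.7 servings → $5.82.
Cheapest feasible corner: $3.78.

$3.78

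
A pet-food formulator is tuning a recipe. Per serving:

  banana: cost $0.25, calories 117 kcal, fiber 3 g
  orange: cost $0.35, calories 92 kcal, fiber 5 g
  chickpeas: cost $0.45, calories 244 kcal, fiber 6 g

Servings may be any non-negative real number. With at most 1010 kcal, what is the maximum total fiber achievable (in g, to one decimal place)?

54.9 g

Fiber per kcal: orange 0.05435, banana 0.02564, chickpeas 0.02459.
With no serving limits, spend the whole calories allowance on orange: 1010 kcal / 92 kcal × 5 g = 54.9 g.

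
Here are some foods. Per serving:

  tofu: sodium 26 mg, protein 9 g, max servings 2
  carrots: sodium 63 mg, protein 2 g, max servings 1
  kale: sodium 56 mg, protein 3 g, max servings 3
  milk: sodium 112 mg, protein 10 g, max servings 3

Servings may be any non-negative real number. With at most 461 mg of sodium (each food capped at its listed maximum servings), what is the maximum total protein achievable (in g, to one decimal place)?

Protein per mg sodium: tofu 0.3462, milk 0.08929, kale 0.05357, carrots 0.03175.
Take 2 servings of tofu: uses 52 mg sodium, +18.0 g protein (running total 18.0 g).
Take 3 servings of milk: uses 336 mg sodium, +30.0 g protein (running total 48.0 g).
Take 1.304 servings of kale: uses 73 mg sodium, +3.9 g protein (running total 51.9 g).
Filling greedily by protein-per-mg sodium is optimal for one linear limit, giving 51.9 g.

51.9 g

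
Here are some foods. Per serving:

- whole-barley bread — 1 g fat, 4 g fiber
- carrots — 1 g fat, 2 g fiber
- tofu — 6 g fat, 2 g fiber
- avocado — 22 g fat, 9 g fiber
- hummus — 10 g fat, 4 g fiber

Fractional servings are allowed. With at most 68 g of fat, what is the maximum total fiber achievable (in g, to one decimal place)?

272.0 g

Fiber per g fat: whole-barley bread 4, carrots 2, avocado 0.4091, hummus 0.4, tofu 0.3333.
With no serving limits, spend the whole fat allowance on whole-barley bread: 68 g / 1 g × 4 g = 272.0 g.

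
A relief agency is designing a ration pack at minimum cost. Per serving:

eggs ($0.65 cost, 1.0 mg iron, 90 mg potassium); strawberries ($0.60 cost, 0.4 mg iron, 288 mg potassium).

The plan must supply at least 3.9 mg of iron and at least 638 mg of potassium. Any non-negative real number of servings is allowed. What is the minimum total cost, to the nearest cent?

$2.92

With two linear requirements the optimum uses one or two foods; enumerate the corners.
eggs only: max(3.9/1.0, 638/90) = 7.089 servings → $4.61.
strawberries only: max(3.9/0.4, 638/288) = 9.75 servings → $5.85.
eggs + strawberries with both tight: 3.444 servings and 1.139 servings → $2.92.
So the least-cost plan costs $2.92.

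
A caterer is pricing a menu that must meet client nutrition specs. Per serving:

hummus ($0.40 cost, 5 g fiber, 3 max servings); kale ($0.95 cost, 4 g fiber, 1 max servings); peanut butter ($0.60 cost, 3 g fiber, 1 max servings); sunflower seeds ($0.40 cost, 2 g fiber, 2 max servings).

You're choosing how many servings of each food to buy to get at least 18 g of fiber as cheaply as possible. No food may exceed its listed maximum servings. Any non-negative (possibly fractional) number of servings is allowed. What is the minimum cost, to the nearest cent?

Cost per g of fiber: hummus $0.0800, peanut butter $0.2000, sunflower seeds $0.2000, kale $0.2375.
Take 3 servings of hummus: +15.0 g fiber for $1.20 (total $1.20, still need 3.0 g).
Take 1 serving of peanut butter: +3.0 g fiber for $0.60 (total $1.80, still need 0.0 g).
Greedy by cheapest-per-g is optimal for a single linear constraint, so the minimum cost is $1.80.

$1.80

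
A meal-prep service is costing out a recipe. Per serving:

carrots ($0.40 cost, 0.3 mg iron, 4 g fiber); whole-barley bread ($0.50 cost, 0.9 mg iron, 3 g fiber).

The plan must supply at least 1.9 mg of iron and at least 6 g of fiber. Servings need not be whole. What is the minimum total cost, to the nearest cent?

$1.06

Two binding constraints pin down two serving amounts, so the optimal mix uses at most two foods. The candidates are each food alone (scaled to the tighter of iron/fiber) and each pair with both constraints tight.
carrots only: max(1.9/0.3, 6/4) = 6.333 servings → $2.53.
whole-barley bread only: max(1.9/0.9, 6/3) = 2.111 servings → $1.06.
carrots + whole-barley bread: the both-tight solution has a negative serving — not a feasible corner.
Cheapest feasible corner: $1.06.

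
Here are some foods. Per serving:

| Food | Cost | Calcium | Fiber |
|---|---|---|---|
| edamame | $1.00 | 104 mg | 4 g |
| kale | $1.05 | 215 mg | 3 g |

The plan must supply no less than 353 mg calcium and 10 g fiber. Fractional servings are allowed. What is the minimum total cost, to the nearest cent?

For a min-cost LP with two ≥-constraints, a basic feasible solution has at most two positive variables.
edamame only: max(353/104, 10/4) = 3.394 servings → $3.39.
kale only: max(353/215, 10/3) = 3.333 servings → $3.50.
edamame + kale with both tight: 1.991 servings and 0.6788 servings → $2.70.
So the least-cost plan costs $2.70.

$2.70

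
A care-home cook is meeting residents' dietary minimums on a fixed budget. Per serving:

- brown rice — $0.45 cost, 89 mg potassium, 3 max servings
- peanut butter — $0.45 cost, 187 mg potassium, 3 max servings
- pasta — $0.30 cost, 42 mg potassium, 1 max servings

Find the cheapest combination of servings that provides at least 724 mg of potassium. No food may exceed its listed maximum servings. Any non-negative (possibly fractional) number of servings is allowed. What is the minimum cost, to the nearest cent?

Cost per mg of potassium: peanut butter $0.0024, brown rice $0.0051, pasta $0.0071.
Take 3 servings of peanut butter: +561.0 mg potassium for $1.35 (total $1.35, still need 163.0 mg).
Take 1.831 servings of brown rice: +163.0 mg potassium for $0.82 (total $2.17, still need 0.0 mg).
Greedy by cheapest-per-mg is optimal for a single linear constraint, so the minimum cost is $2.17.

$2.17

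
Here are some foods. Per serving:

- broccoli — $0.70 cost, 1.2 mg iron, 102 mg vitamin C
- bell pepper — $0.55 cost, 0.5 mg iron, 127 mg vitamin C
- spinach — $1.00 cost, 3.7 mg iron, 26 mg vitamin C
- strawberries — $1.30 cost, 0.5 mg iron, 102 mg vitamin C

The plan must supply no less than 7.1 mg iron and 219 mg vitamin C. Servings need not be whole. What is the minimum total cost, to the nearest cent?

$2.49

Compare the cost at each extreme point of the feasible region.
broccoli only: max(7.1/1.2, 219/102) = 5.917 servings → $4.14.
bell pepper only: max(7.1/0.5, 219/127) = 14.2 servings → $7.81.
spinach only: max(7.1/3.7, 219/26) = 8.423 servings → $8.42.
strawberries only: max(7.1/0.5, 219/102) = 14.2 servings → $18.46.
broccoli + bell pepper: intersection lies outside the first quadrant.
broccoli + spinach with both tight: 1.807 servings and 1.333 servings → $2.60.
broccoli + strawberries: the both-tight solution has a negative serving — not a feasible corner.
bell pepper + spinach with both tight: 1.369 servings and 1.734 servings → $2.49.
bell pepper + strawberries: intersection lies outside the first quadrant.
spinach + strawberries with both tight: 1.687 servings and 1.717 servings → $3.92.
So the least-cost plan costs $2.49.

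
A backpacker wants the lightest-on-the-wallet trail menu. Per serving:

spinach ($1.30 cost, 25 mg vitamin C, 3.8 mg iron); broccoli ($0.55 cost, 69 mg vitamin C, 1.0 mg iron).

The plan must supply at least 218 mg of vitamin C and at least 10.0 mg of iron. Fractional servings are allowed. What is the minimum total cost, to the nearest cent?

Two binding constraints pin down two serving amounts, so the optimal mix uses at most two foods. The candidates are each food alone (scaled to the tighter of vitamin C/iron) and each pair with both constraints tight.
spinach only: max(218/25, 10.0/3.8) = 8.72 servings → $11.34.
broccoli only: max(218/69, 10.0/1.0) = 10 servings → $5.50.
spinach + broccoli with both tight: 1.99 servings and 2.438 servings → $3.93.
Cheapest feasible corner: $3.93.

$3.93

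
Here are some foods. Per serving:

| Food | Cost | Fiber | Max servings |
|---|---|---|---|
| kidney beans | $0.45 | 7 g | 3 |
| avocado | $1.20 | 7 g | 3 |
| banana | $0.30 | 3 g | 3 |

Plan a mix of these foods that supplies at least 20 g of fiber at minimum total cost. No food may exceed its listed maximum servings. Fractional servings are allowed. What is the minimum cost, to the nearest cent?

$1.29

Cost per g of fiber: kidney beans $0.0643, banana $0.1000, avocado $0.1714.
Take 2.857 servings of kidney beans: +20.0 g fiber for $1.29 (total $1.29, still need 0.0 g).
Greedy by cheapest-per-g is optimal for a single linear constraint, so the minimum cost is $1.29.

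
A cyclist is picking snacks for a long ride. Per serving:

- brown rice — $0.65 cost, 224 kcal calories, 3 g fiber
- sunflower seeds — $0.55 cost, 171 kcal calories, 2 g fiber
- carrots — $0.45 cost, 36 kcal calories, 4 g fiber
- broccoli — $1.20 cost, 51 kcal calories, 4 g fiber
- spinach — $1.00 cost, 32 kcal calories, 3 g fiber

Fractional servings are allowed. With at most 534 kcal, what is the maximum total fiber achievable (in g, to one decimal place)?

Fiber per kcal: carrots 0.1111, spinach 0.09375, broccoli 0.07843, brown rice 0.01339, sunflower seeds 0.0117.
With no serving limits, spend the whole calories allowance on carrots: 534 kcal / 36 kcal × 4 g = 59.3 g.

59.3 g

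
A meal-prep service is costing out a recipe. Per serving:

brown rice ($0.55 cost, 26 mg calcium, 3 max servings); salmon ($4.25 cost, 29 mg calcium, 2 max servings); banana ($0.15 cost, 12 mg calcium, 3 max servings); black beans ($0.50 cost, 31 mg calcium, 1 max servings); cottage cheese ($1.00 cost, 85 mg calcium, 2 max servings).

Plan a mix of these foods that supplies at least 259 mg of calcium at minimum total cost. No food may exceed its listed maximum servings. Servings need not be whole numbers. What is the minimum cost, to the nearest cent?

Cost per mg of calcium: cottage cheese $0.0118, banana $0.0125, black beans $0.0161, brown rice $0.0212, salmon $0.1466.
Take 2 servings of cottage cheese: +170.0 mg calcium for $2.00 (total $2.00, still need 89.0 mg).
Take 3 servings of banana: +36.0 mg calcium for $0.45 (total $2.45, still need 53.0 mg).
Take 1 serving of black beans: +31.0 mg calcium for $0.50 (total $2.95, still need 22.0 mg).
Take 0.8462 servings of brown rice: +22.0 mg calcium for $0.47 (total $3.42, still need 0.0 mg).
Filling from the cheapest source first is optimal under one linear minimum: $3.42.

$3.42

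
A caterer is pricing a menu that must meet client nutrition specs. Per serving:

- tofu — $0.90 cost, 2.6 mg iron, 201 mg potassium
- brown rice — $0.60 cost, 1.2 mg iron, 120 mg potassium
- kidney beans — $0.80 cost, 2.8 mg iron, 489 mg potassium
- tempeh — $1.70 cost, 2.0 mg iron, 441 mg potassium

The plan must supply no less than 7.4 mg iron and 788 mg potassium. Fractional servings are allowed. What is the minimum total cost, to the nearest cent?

$2.11

At the optimum either one food covers both requirements or two foods hit both targets exactly; no other combination can be cheaper.
tofu only: max(7.4/2.6, 788/201) = 3.92 servings → $3.53.
brown rice only: max(7.4/1.2, 788/120) = 6.567 servings → $3.94.
kidney beans only: max(7.4/2.8, 788/489) = 2.643 servings → $2.11.
tempeh only: max(7.4/2.0, 788/441) = 3.7 servings → $6.29.
tofu + brown rice: the both-tight solution has a negative serving — not a feasible corner.
tofu + kidney beans with both tight: 1.993 servings and 0.7923 servings → $2.43.
tofu + tempeh with both tight: 2.266 servings and 0.754 servings → $3.32.
brown rice + kidney beans with both tight: 5.631 servings and 0.2297 servings → $3.56.
brown rice + tempeh with both tight: 5.835 servings and 0.1992 servings → $3.84.
kidney beans + tempeh: intersection lies outside the first quadrant.
Cheapest feasible corner: $2.11.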